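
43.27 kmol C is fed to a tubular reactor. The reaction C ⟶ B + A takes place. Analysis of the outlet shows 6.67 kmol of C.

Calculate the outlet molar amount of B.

36.6 kmol

For C: n = n₀ − 1ξ → 6.67 = 43.27 − 1ξ, giving ξ = 36.6 kmol.
Outlet amounts (n = n₀ + ν ξ):
  C: 43.27 − 1(36.6) = 6.67
  B: 0 + 1(36.6) = 36.6
  A: 0 + 1(36.6) = 36.6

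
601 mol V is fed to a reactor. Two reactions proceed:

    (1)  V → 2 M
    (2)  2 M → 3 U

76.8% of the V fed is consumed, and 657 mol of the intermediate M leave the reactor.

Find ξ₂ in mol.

Conversion of V: V consumed = 1ξ₁ = 0.768 × 601 → ξ₁ = 461.6 mol.
M balance: n_M = 0 + 2ξ₁ − 2ξ₂ = 657 → ξ₂ = (2·461.6 − 657)/2 = 133.1 mol.
Outlet amounts (n = n₀ + Σ ν·ξ):
  V: 601 − 1(461.6) = 139.4
  M: 0 + 2(461.6) − 2(133.1) = 657
  U: 0 + 3(133.1) = 399.2

ξ₂ = 133 mol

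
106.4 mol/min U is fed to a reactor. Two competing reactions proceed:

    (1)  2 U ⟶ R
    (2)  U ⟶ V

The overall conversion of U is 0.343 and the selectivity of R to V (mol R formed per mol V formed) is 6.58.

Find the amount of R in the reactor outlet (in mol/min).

Conversion of U: U consumed = 0.343 × 106.4 = 36.5 mol/min = 2ξ₁ + 1ξ₂.
Selectivity: 1ξ₁ / (1ξ₂) = 6.58 → ξ₁ = 6.58 ξ₂.
Substitute: (2·6.58 + 1) ξ₂ = 36.5 → ξ₂ = 2.577 mol/min, ξ₁ = 16.96 mol/min.
Outlet amounts (n = n₀ + Σ ν·ξ):
  U: 106.4 − 2(16.96) − 1(2.577) = 69.9
  R: 0 + 1(16.96) = 16.96
  V: 0 + 1(2.577) = 2.577

17 mol/min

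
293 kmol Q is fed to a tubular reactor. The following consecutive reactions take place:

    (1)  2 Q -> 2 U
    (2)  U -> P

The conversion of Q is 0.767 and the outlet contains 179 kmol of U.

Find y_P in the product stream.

0.156

Conversion of Q: Q consumed = 2ξ₁ = 0.767 × 293 → ξ₁ = 112.4 kmol.
U balance: n_U = 0 + 2ξ₁ − 1ξ₂ = 179 → ξ₂ = (2·112.4 − 179)/1 = 45.73 kmol.
Outlet amounts (n = n₀ + Σ ν·ξ):
  Q: 293 − 2(112.4) = 68.27
  U: 0 + 2(112.4) − 1(45.73) = 179
  P: 0 + 1(45.73) = 45.73
Total out = 293 kmol; y_P = 45.73 / 293 = 0.1561.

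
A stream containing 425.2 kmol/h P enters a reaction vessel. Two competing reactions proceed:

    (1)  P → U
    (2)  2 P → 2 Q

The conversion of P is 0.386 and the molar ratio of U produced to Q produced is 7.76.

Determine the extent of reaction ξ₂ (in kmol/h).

Conversion of P: P consumed = 0.386 × 425.2 = 164.1 kmol/h = 1ξ₁ + 2ξ₂.
Selectivity: 1ξ₁ / (2ξ₂) = 7.76 → ξ₁ = 15.52 ξ₂.
Substitute: (1·15.52 + 2) ξ₂ = 164.1 → ξ₂ = 9.368 kmol/h, ξ₁ = 145.4 kmol/h.
Outlet amounts (n = n₀ + Σ ν·ξ):
  P: 425.2 − 1(145.4) − 2(9.368) = 261.1
  U: 0 + 1(145.4) = 145.4
  Q: 0 + 2(9.368) = 18.74

ξ₂ = 9.37 kmol/h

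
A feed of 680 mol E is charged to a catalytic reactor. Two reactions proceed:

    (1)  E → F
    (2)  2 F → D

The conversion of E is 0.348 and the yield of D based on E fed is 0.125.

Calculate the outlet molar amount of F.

66.6 mol

Conversion of E: E consumed = 1ξ₁ = 0.348 × 680 → ξ₁ = 236.6 mol.
Yield of D: 1ξ₂ / 680 = 0.125 → ξ₂ = 85 mol.
Outlet amounts (n = n₀ + Σ ν·ξ):
  E: 680 − 1(236.6) = 443.4
  F: 0 + 1(236.6) − 2(85) = 66.64
  D: 0 + 1(85) = 85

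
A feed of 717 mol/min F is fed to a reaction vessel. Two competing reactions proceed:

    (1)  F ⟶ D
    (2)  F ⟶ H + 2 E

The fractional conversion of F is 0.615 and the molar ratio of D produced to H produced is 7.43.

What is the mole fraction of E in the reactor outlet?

0.127

Conversion of F: F consumed = 0.615 × 717 = 441 mol/min = 1ξ₁ + 1ξ₂.
Selectivity: 1ξ₁ / (1ξ₂) = 7.43 → ξ₁ = 7.43 ξ₂.
Substitute: (1·7.43 + 1) ξ₂ = 441 → ξ₂ = 52.31 mol/min, ξ₁ = 388.6 mol/min.
Outlet amounts (n = n₀ + Σ ν·ξ):
  F: 717 − 1(388.6) − 1(52.31) = 276
  D: 0 + 1(388.6) = 388.6
  H: 0 + 1(52.31) = 52.31
  E: 0 + 2(52.31) = 104.6
Total out = 821.6 mol/min; y_E = 104.6 / 821.6 = 0.1273.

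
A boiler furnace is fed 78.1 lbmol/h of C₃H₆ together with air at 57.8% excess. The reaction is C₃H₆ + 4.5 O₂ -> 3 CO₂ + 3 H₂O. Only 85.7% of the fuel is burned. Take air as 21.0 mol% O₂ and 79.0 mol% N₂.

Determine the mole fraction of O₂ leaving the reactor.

0.0921

Stoichiometric O₂ = 4.5 × 78.1 = 351.4 lbmol/h; O₂ fed = 351.4 × 1.578 = 554.6 lbmol/h.
N₂ fed = 554.6 × 79/21 = 2086 lbmol/h.
Fuel reacted = 0.857 × 78.1 → ξ = 66.93 lbmol/h.
Outlet (n = n₀ + ν ξ):
  C₃H₆: 78.1 − 1(66.93) = 11.17
  O₂: 554.6 − 4.5(66.93) = 253.4
  N₂: 2086 (inert)
  CO₂: 0 + 3(66.93) = 200.8
  H₂O: 0 + 3(66.93) = 200.8
Total out = 2752 lbmol/h; y_O₂ = 253.4 / 2752 = 0.09206.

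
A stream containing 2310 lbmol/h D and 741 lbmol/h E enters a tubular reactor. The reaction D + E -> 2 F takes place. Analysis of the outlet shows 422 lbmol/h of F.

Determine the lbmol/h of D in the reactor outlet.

For F: n = n₀ + 2ξ → 422 = 0 + 2ξ, giving ξ = 211 lbmol/h.
Outlet amounts (n = n₀ + ν ξ):
  D: 2310 − 1(211) = 2099
  E: 741 − 1(211) = 530
  F: 0 + 2(211) = 422

2100 lbmol/h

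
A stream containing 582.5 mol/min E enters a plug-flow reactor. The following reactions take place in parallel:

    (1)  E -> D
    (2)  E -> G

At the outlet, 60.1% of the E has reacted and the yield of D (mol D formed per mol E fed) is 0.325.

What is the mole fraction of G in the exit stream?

Yield of D: 1ξ₁ / 582.5 = 0.325 → ξ₁ = 189.3 mol/min.
Conversion of E: 1ξ₁ + 1ξ₂ = 0.601 × 582.5 = 350.1 → ξ₂ = 160.8 mol/min.
Outlet amounts (n = n₀ + Σ ν·ξ):
  E: 582.5 − 1(189.3) − 1(160.8) = 232.4
  D: 0 + 1(189.3) = 189.3
  G: 0 + 1(160.8) = 160.8
Total out = 582.5 mol/min; y_G = 160.8 / 582.5 = 0.276.

0.276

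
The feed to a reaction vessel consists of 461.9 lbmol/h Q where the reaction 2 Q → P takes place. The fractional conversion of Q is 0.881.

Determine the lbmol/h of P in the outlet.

Q reacted = 0.881 × 461.9 = 406.9 lbmol/h; ν_Q = −2, so ξ = 406.9/2 = 203.5 lbmol/h.
Outlet amounts (n = n₀ + ν ξ):
  Q: 461.9 − 2(203.5) = 54.97
  P: 0 + 1(203.5) = 203.5

203 lbmol/h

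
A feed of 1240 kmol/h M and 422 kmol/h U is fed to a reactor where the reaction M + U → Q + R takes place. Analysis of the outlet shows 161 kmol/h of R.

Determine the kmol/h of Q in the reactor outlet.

For R: n = n₀ + 1ξ → 161 = 0 + 1ξ, giving ξ = 161 kmol/h.
Outlet amounts (n = n₀ + ν ξ):
  M: 1240 − 1(161) = 1079
  U: 422 − 1(161) = 261
  Q: 0 + 1(161) = 161
  R: 0 + 1(161) = 161

161 kmol/h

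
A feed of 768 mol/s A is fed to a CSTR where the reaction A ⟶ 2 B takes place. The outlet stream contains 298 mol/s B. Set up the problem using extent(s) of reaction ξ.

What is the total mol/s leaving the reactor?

917 mol/s

For B: n = n₀ + 2ξ → 298 = 0 + 2ξ, giving ξ = 149 mol/s.
Outlet amounts (n = n₀ + ν ξ):
  A: 768 − 1(149) = 619
  B: 0 + 2(149) = 298
Total out = 619 + 298 = 917 mol/s.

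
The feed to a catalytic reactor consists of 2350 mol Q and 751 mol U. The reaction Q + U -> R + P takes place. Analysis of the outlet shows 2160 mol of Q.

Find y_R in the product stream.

0.0613

For Q: n = n₀ − 1ξ → 2160 = 2350 − 1ξ, giving ξ = 190 mol.
Outlet amounts (n = n₀ + ν ξ):
  Q: 2350 − 1(190) = 2160
  U: 751 − 1(190) = 561
  R: 0 + 1(190) = 190
  P: 0 + 1(190) = 190
Total out = 3101 mol; y_R = 190 / 3101 = 0.06127.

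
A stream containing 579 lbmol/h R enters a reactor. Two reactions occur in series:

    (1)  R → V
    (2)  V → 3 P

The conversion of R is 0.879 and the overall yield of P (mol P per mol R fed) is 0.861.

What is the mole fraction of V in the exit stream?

Conversion of R: R consumed = 1ξ₁ = 0.879 × 579 → ξ₁ = 508.9 lbmol/h.
Yield of P: 3ξ₂ / 579 = 0.861 → ξ₂ = 166.2 lbmol/h.
Outlet amounts (n = n₀ + Σ ν·ξ):
  R: 579 − 1(508.9) = 70.06
  V: 0 + 1(508.9) − 1(166.2) = 342.8
  P: 0 + 3(166.2) = 498.5
Total out = 911.3 lbmol/h; y_V = 342.8 / 911.3 = 0.3761.

0.376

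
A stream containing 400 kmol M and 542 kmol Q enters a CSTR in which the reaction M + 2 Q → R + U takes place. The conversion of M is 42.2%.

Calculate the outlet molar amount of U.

M reacted = 0.422 × 400 = 168.8 kmol; ν_M = −1, so ξ = 168.8/1 = 168.8 kmol.
Outlet amounts (n = n₀ + ν ξ):
  M: 400 − 1(168.8) = 231.2
  Q: 542 − 2(168.8) = 204.4
  R: 0 + 1(168.8) = 168.8
  U: 0 + 1(168.8) = 168.8

169 kmol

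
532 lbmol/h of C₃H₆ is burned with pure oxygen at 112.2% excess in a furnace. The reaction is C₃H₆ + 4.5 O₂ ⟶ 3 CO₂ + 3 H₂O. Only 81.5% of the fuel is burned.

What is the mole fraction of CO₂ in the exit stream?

0.223

Stoichiometric O₂ = 4.5 × 532 = 2394 lbmol/h; O₂ fed = 2394 × 2.122 = 5080 lbmol/h.
Fuel reacted = 0.815 × 532 → ξ = 433.6 lbmol/h.
Outlet (n = n₀ + ν ξ):
  C₃H₆: 532 − 1(433.6) = 98.42
  O₂: 5080 − 4.5(433.6) = 3129
  CO₂: 0 + 3(433.6) = 1301
  H₂O: 0 + 3(433.6) = 1301
Total out = 5829 lbmol/h; y_CO₂ = 1301 / 5829 = 0.2232.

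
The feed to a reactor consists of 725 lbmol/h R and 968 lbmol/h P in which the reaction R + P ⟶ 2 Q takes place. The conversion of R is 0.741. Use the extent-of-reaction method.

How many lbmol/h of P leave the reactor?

431 lbmol/h

R reacted = 0.741 × 725 = 537.2 lbmol/h; ν_R = −1, so ξ = 537.2/1 = 537.2 lbmol/h.
Outlet amounts (n = n₀ + ν ξ):
  R: 725 − 1(537.2) = 187.8
  P: 968 − 1(537.2) = 430.8
  Q: 0 + 2(537.2) = 1074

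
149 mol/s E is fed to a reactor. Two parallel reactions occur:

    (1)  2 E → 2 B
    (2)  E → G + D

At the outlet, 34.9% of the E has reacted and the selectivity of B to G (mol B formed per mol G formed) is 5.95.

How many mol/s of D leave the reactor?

Conversion of E: E consumed = 0.349 × 149 = 52 mol/s = 2ξ₁ + 1ξ₂.
Selectivity: 2ξ₁ / (1ξ₂) = 5.95 → ξ₁ = 2.975 ξ₂.
Substitute: (2·2.975 + 1) ξ₂ = 52 → ξ₂ = 7.482 mol/s, ξ₁ = 22.26 mol/s.
Outlet amounts (n = n₀ + Σ ν·ξ):
  E: 149 − 2(22.26) − 1(7.482) = 97
  B: 0 + 2(22.26) = 44.52
  G: 0 + 1(7.482) = 7.482
  D: 0 + 1(7.482) = 7.482

7.48 mol/s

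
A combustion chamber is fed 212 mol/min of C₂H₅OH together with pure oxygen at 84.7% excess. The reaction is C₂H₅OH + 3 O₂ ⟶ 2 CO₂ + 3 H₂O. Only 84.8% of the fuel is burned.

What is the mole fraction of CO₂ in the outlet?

Stoichiometric O₂ = 3 × 212 = 636 mol/min; O₂ fed = 636 × 1.847 = 1175 mol/min.
Fuel reacted = 0.848 × 212 → ξ = 179.8 mol/min.
Outlet (n = n₀ + ν ξ):
  C₂H₅OH: 212 − 1(179.8) = 32.22
  O₂: 1175 − 3(179.8) = 635.4
  CO₂: 0 + 2(179.8) = 359.6
  H₂O: 0 + 3(179.8) = 539.3
Total out = 1566 mol/min; y_CO₂ = 359.6 / 1566 = 0.2295.

0.23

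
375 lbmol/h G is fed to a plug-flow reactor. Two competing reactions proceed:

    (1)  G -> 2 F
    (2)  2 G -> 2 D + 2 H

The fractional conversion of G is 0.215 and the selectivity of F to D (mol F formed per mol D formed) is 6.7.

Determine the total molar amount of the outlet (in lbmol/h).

Conversion of G: G consumed = 0.215 × 375 = 80.62 lbmol/h = 1ξ₁ + 2ξ₂.
Selectivity: 2ξ₁ / (2ξ₂) = 6.7 → ξ₁ = 6.7 ξ₂.
Substitute: (1·6.7 + 2) ξ₂ = 80.62 → ξ₂ = 9.267 lbmol/h, ξ₁ = 62.09 lbmol/h.
Outlet amounts (n = n₀ + Σ ν·ξ):
  G: 375 − 1(62.09) − 2(9.267) = 294.4
  F: 0 + 2(62.09) = 124.2
  D: 0 + 2(9.267) = 18.53
  H: 0 + 2(9.267) = 18.53
Total out = 294.4 + 124.2 + 18.53 + 18.53 = 455.6 lbmol/h.

456 lbmol/h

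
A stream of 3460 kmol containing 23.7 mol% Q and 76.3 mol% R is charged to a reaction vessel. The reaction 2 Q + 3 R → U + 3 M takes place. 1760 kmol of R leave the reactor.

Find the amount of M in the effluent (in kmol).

For R: n = n₀ − 3ξ → 1760 = 2640 − 3ξ, giving ξ = 293.3 kmol.
Outlet amounts (n = n₀ + ν ξ):
  Q: 820 − 2(293.3) = 233.4
  R: 2640 − 3(293.3) = 1760
  U: 0 + 1(293.3) = 293.3
  M: 0 + 3(293.3) = 880

880 kmol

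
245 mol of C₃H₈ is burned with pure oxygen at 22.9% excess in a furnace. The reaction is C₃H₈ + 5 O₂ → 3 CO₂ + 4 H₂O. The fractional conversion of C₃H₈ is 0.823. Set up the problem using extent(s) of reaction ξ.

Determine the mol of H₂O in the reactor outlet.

807 mol

Stoichiometric O₂ = 5 × 245 = 1225 mol; O₂ fed = 1225 × 1.229 = 1506 mol.
Fuel reacted = 0.823 × 245 → ξ = 201.6 mol.
Outlet (n = n₀ + ν ξ):
  C₃H₈: 245 − 1(201.6) = 43.37
  O₂: 1506 − 5(201.6) = 497.4
  CO₂: 0 + 3(201.6) = 604.9
  H₂O: 0 + 4(201.6) = 806.5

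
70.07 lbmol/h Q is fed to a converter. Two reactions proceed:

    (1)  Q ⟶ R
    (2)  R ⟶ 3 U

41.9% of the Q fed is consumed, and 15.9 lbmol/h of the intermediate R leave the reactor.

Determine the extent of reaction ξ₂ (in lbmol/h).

ξ₂ = 13.5 lbmol/h

Conversion of Q: Q consumed = 1ξ₁ = 0.419 × 70.07 → ξ₁ = 29.36 lbmol/h.
R balance: n_R = 0 + 1ξ₁ − 1ξ₂ = 15.9 → ξ₂ = (1·29.36 − 15.9)/1 = 13.46 lbmol/h.
Outlet amounts (n = n₀ + Σ ν·ξ):
  Q: 70.07 − 1(29.36) = 40.71
  R: 0 + 1(29.36) − 1(13.46) = 15.9
  U: 0 + 3(13.46) = 40.38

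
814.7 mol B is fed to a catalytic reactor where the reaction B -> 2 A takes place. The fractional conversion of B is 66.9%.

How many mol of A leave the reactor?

1090 mol

B reacted = 0.669 × 814.7 = 545 mol; ν_B = −1, so ξ = 545/1 = 545 mol.
Outlet amounts (n = n₀ + ν ξ):
  B: 814.7 − 1(545) = 269.7
  A: 0 + 2(545) = 1090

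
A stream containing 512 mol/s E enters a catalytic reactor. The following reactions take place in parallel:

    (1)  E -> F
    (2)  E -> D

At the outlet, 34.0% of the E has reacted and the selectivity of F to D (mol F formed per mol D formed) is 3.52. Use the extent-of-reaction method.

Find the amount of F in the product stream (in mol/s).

136 mol/s

Conversion of E: E consumed = 0.34 × 512 = 174.1 mol/s = 1ξ₁ + 1ξ₂.
Selectivity: 1ξ₁ / (1ξ₂) = 3.52 → ξ₁ = 3.52 ξ₂.
Substitute: (1·3.52 + 1) ξ₂ = 174.1 → ξ₂ = 38.51 mol/s, ξ₁ = 135.6 mol/s.
Outlet amounts (n = n₀ + Σ ν·ξ):
  E: 512 − 1(135.6) − 1(38.51) = 337.9
  F: 0 + 1(135.6) = 135.6
  D: 0 + 1(38.51) = 38.51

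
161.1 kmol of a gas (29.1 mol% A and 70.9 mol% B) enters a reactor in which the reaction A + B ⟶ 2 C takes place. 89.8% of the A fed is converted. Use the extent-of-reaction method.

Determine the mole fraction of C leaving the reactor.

0.523

A reacted = 0.898 × 46.88 = 42.1 kmol; ν_A = −1, so ξ = 42.1/1 = 42.1 kmol.
Outlet amounts (n = n₀ + ν ξ):
  A: 46.88 − 1(42.1) = 4.782
  B: 114.2 − 1(42.1) = 72.12
  C: 0 + 2(42.1) = 84.2
Total out = 161.1 kmol; y_C = 84.2 / 161.1 = 0.5226.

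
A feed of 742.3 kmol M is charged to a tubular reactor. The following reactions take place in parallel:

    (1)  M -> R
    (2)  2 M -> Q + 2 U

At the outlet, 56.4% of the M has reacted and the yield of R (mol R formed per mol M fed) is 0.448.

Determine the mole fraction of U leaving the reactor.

Yield of R: 1ξ₁ / 742.3 = 0.448 → ξ₁ = 332.6 kmol.
Conversion of M: 1ξ₁ + 2ξ₂ = 0.564 × 742.3 = 418.7 → ξ₂ = 43.05 kmol.
Outlet amounts (n = n₀ + Σ ν·ξ):
  M: 742.3 − 1(332.6) − 2(43.05) = 323.6
  R: 0 + 1(332.6) = 332.6
  Q: 0 + 1(43.05) = 43.05
  U: 0 + 2(43.05) = 86.11
Total out = 785.4 kmol; y_U = 86.11 / 785.4 = 0.1096.

0.11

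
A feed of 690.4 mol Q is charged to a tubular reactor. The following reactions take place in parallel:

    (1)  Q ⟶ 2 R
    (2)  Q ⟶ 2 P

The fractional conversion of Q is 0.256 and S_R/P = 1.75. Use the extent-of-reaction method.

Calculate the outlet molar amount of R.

225 mol

Conversion of Q: Q consumed = 0.256 × 690.4 = 176.7 mol = 1ξ₁ + 1ξ₂.
Selectivity: 2ξ₁ / (2ξ₂) = 1.75 → ξ₁ = 1.75 ξ₂.
Substitute: (1·1.75 + 1) ξ₂ = 176.7 → ξ₂ = 64.27 mol, ξ₁ = 112.5 mol.
Outlet amounts (n = n₀ + Σ ν·ξ):
  Q: 690.4 − 1(112.5) − 1(64.27) = 513.7
  R: 0 + 2(112.5) = 224.9
  P: 0 + 2(64.27) = 128.5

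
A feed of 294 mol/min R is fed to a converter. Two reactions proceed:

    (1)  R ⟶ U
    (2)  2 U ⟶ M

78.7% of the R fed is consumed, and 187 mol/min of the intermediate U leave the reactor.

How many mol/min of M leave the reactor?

Conversion of R: R consumed = 1ξ₁ = 0.787 × 294 → ξ₁ = 231.4 mol/min.
U balance: n_U = 0 + 1ξ₁ − 2ξ₂ = 187 → ξ₂ = (1·231.4 − 187)/2 = 22.19 mol/min.
Outlet amounts (n = n₀ + Σ ν·ξ):
  R: 294 − 1(231.4) = 62.62
  U: 0 + 1(231.4) − 2(22.19) = 187
  M: 0 + 1(22.19) = 22.19

22.2 mol/min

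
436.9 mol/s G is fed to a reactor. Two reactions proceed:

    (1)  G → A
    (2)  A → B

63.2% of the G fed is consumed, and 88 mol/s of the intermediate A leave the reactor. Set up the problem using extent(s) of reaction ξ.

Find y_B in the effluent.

0.431

Conversion of G: G consumed = 1ξ₁ = 0.632 × 436.9 → ξ₁ = 276.1 mol/s.
A balance: n_A = 0 + 1ξ₁ − 1ξ₂ = 88 → ξ₂ = (1·276.1 − 88)/1 = 188.1 mol/s.
Outlet amounts (n = n₀ + Σ ν·ξ):
  G: 436.9 − 1(276.1) = 160.8
  A: 0 + 1(276.1) − 1(188.1) = 88
  B: 0 + 1(188.1) = 188.1
Total out = 436.9 mol/s; y_B = 188.1 / 436.9 = 0.4306.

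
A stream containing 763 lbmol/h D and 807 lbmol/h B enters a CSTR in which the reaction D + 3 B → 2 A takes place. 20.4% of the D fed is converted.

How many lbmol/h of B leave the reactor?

D reacted = 0.204 × 763 = 155.7 lbmol/h; ν_D = −1, so ξ = 155.7/1 = 155.7 lbmol/h.
Outlet amounts (n = n₀ + ν ξ):
  D: 763 − 1(155.7) = 607.3
  B: 807 − 3(155.7) = 340
  A: 0 + 2(155.7) = 311.3

340 lbmol/h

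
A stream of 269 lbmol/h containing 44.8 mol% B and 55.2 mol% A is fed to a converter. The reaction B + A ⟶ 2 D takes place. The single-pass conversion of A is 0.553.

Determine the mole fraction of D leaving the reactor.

A reacted = 0.553 × 148.5 = 82.11 lbmol/h; ν_A = −1, so ξ = 82.11/1 = 82.11 lbmol/h.
Outlet amounts (n = n₀ + ν ξ):
  B: 120.5 − 1(82.11) = 38.4
  A: 148.5 − 1(82.11) = 66.37
  D: 0 + 2(82.11) = 164.2
Total out = 269 lbmol/h; y_D = 164.2 / 269 = 0.6105.

0.611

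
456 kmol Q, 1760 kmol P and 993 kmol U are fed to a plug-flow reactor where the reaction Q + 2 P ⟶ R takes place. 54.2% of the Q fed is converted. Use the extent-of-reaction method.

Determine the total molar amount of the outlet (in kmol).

Q reacted = 0.542 × 456 = 247.2 kmol; ν_Q = −1, so ξ = 247.2/1 = 247.2 kmol.
Outlet amounts (n = n₀ + ν ξ):
  Q: 456 − 1(247.2) = 208.8
  P: 1760 − 2(247.2) = 1266
  R: 0 + 1(247.2) = 247.2
  U: 993 (inert)
Total out = 208.8 + 1266 + 247.2 + 993 = 2715 kmol.

2710 kmol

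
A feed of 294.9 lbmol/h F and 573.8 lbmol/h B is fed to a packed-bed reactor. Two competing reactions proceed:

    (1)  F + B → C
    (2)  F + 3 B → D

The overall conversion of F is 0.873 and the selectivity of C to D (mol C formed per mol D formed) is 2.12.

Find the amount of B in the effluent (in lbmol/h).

Conversion of F: F consumed = 0.873 × 294.9 = 257.4 lbmol/h = 1ξ₁ + 1ξ₂.
Selectivity: 1ξ₁ / (1ξ₂) = 2.12 → ξ₁ = 2.12 ξ₂.
Substitute: (1·2.12 + 1) ξ₂ = 257.4 → ξ₂ = 82.52 lbmol/h, ξ₁ = 174.9 lbmol/h.
Outlet amounts (n = n₀ + Σ ν·ξ):
  F: 294.9 − 1(174.9) − 1(82.52) = 37.45
  B: 573.8 − 1(174.9) − 3(82.52) = 151.3
  C: 0 + 1(174.9) = 174.9
  D: 0 + 1(82.52) = 82.52

151 lbmol/h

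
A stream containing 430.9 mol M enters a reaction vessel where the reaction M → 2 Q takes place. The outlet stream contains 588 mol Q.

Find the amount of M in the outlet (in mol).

For Q: n = n₀ + 2ξ → 588 = 0 + 2ξ, giving ξ = 294 mol.
Outlet amounts (n = n₀ + ν ξ):
  M: 430.9 − 1(294) = 136.9
  Q: 0 + 2(294) = 588

137 mol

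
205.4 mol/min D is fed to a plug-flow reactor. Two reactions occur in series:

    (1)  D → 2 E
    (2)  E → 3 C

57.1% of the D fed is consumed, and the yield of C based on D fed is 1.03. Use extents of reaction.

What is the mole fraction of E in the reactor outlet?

0.354

Conversion of D: D consumed = 1ξ₁ = 0.571 × 205.4 → ξ₁ = 117.3 mol/min.
Yield of C: 3ξ₂ / 205.4 = 1.03 → ξ₂ = 70.52 mol/min.
Outlet amounts (n = n₀ + Σ ν·ξ):
  D: 205.4 − 1(117.3) = 88.12
  E: 0 + 2(117.3) − 1(70.52) = 164
  C: 0 + 3(70.52) = 211.6
Total out = 463.7 mol/min; y_E = 164 / 463.7 = 0.3538.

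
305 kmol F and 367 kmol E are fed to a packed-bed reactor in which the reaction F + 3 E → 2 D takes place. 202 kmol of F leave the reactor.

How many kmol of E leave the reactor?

For F: n = n₀ − 1ξ → 202 = 305 − 1ξ, giving ξ = 103 kmol.
Outlet amounts (n = n₀ + ν ξ):
  F: 305 − 1(103) = 202
  E: 367 − 3(103) = 58
  D: 0 + 2(103) = 206

58 kmol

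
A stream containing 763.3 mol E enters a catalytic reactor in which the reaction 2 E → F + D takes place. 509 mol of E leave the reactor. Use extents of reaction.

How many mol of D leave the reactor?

127 mol

For E: n = n₀ − 2ξ → 509 = 763.3 − 2ξ, giving ξ = 127.1 mol.
Outlet amounts (n = n₀ + ν ξ):
  E: 763.3 − 2(127.1) = 509
  F: 0 + 1(127.1) = 127.1
  D: 0 + 1(127.1) = 127.1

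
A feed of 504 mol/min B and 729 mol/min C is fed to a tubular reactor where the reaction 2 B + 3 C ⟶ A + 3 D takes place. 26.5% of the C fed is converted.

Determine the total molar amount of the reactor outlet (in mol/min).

1170 mol/min

C reacted = 0.265 × 729 = 193.2 mol/min; ν_C = −3, so ξ = 193.2/3 = 64.39 mol/min.
Outlet amounts (n = n₀ + ν ξ):
  B: 504 − 2(64.39) = 375.2
  C: 729 − 3(64.39) = 535.8
  A: 0 + 1(64.39) = 64.39
  D: 0 + 3(64.39) = 193.2
Total out = 375.2 + 535.8 + 64.39 + 193.2 = 1169 mol/min.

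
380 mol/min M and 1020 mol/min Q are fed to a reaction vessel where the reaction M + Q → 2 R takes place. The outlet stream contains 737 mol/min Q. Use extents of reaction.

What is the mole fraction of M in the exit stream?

0.0693

For Q: n = n₀ − 1ξ → 737 = 1020 − 1ξ, giving ξ = 283 mol/min.
Outlet amounts (n = n₀ + ν ξ):
  M: 380 − 1(283) = 97
  Q: 1020 − 1(283) = 737
  R: 0 + 2(283) = 566
Total out = 1400 mol/min; y_M = 97 / 1400 = 0.06929.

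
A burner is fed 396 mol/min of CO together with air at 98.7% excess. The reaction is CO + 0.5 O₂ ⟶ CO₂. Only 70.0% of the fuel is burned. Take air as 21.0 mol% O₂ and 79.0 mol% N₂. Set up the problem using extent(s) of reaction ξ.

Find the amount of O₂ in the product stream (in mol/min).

Stoichiometric O₂ = 0.5 × 396 = 198 mol/min; O₂ fed = 198 × 1.987 = 393.4 mol/min.
N₂ fed = 393.4 × 79/21 = 1480 mol/min.
Fuel reacted = 0.7 × 396 → ξ = 277.2 mol/min.
Outlet (n = n₀ + ν ξ):
  CO: 396 − 1(277.2) = 118.8
  O₂: 393.4 − 0.5(277.2) = 254.8
  N₂: 1480 (inert)
  CO₂: 0 + 1(277.2) = 277.2

255 mol/min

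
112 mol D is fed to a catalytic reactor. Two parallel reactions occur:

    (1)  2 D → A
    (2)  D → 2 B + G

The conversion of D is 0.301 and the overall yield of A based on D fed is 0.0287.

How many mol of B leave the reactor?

54.6 mol

Yield of A: 1ξ₁ / 112 = 0.0287 → ξ₁ = 3.214 mol.
Conversion of D: 2ξ₁ + 1ξ₂ = 0.301 × 112 = 33.71 → ξ₂ = 27.28 mol.
Outlet amounts (n = n₀ + Σ ν·ξ):
  D: 112 − 2(3.214) − 1(27.28) = 78.29
  A: 0 + 1(3.214) = 3.214
  B: 0 + 2(27.28) = 54.57
  G: 0 + 1(27.28) = 27.28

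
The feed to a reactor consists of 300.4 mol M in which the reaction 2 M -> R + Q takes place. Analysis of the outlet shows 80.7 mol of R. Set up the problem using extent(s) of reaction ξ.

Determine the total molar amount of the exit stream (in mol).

For R: n = n₀ + 1ξ → 80.7 = 0 + 1ξ, giving ξ = 80.7 mol.
Outlet amounts (n = n₀ + ν ξ):
  M: 300.4 − 2(80.7) = 139
  R: 0 + 1(80.7) = 80.7
  Q: 0 + 1(80.7) = 80.7
Total out = 139 + 80.7 + 80.7 = 300.4 mol.

300 mol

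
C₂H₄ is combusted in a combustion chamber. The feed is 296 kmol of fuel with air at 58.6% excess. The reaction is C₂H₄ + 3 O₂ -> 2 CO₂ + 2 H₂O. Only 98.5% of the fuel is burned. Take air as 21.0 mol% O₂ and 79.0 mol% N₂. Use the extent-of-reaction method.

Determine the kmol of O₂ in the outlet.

534 kmol

Stoichiometric O₂ = 3 × 296 = 888 kmol; O₂ fed = 888 × 1.586 = 1408 kmol.
N₂ fed = 1408 × 79/21 = 5298 kmol.
Fuel reacted = 0.985 × 296 → ξ = 291.6 kmol.
Outlet (n = n₀ + ν ξ):
  C₂H₄: 296 − 1(291.6) = 4.44
  O₂: 1408 − 3(291.6) = 533.7
  N₂: 5298 (inert)
  CO₂: 0 + 2(291.6) = 583.1
  H₂O: 0 + 2(291.6) = 583.1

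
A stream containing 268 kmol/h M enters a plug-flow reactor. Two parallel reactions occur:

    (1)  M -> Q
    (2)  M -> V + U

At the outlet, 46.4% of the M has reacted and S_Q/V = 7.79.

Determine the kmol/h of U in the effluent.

Conversion of M: M consumed = 0.464 × 268 = 124.4 kmol/h = 1ξ₁ + 1ξ₂.
Selectivity: 1ξ₁ / (1ξ₂) = 7.79 → ξ₁ = 7.79 ξ₂.
Substitute: (1·7.79 + 1) ξ₂ = 124.4 → ξ₂ = 14.15 kmol/h, ξ₁ = 110.2 kmol/h.
Outlet amounts (n = n₀ + Σ ν·ξ):
  M: 268 − 1(110.2) − 1(14.15) = 143.6
  Q: 0 + 1(110.2) = 110.2
  V: 0 + 1(14.15) = 14.15
  U: 0 + 1(14.15) = 14.15

14.1 kmol/h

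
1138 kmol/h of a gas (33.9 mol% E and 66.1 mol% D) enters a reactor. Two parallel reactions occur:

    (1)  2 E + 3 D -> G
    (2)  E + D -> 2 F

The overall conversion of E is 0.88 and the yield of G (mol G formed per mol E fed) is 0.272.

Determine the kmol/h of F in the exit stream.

Yield of G: 1ξ₁ / 385.8 = 0.272 → ξ₁ = 104.9 kmol/h.
Conversion of E: 2ξ₁ + 1ξ₂ = 0.88 × 385.8 = 339.5 → ξ₂ = 129.6 kmol/h.
Outlet amounts (n = n₀ + Σ ν·ξ):
  E: 385.8 − 2(104.9) − 1(129.6) = 46.29
  D: 752.2 − 3(104.9) − 1(129.6) = 307.8
  G: 0 + 1(104.9) = 104.9
  F: 0 + 2(129.6) = 259.2

259 kmol/h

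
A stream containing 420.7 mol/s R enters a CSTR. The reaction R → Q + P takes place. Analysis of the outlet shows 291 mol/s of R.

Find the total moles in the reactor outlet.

For R: n = n₀ − 1ξ → 291 = 420.7 − 1ξ, giving ξ = 129.7 mol/s.
Outlet amounts (n = n₀ + ν ξ):
  R: 420.7 − 1(129.7) = 291
  Q: 0 + 1(129.7) = 129.7
  P: 0 + 1(129.7) = 129.7
Total out = 291 + 129.7 + 129.7 = 550.4 mol/s.

550 mol/s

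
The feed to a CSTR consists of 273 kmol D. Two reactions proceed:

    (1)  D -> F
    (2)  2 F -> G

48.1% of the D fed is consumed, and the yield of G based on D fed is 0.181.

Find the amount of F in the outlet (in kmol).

Conversion of D: D consumed = 1ξ₁ = 0.481 × 273 → ξ₁ = 131.3 kmol.
Yield of G: 1ξ₂ / 273 = 0.181 → ξ₂ = 49.41 kmol.
Outlet amounts (n = n₀ + Σ ν·ξ):
  D: 273 − 1(131.3) = 141.7
  F: 0 + 1(131.3) − 2(49.41) = 32.49
  G: 0 + 1(49.41) = 49.41

32.5 kmol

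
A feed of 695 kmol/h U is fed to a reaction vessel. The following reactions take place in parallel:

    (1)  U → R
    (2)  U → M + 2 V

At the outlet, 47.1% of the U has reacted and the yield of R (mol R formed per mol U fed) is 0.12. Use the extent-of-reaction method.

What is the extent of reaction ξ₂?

ξ₂ = 244 kmol/h

Yield of R: 1ξ₁ / 695 = 0.12 → ξ₁ = 83.4 kmol/h.
Conversion of U: 1ξ₁ + 1ξ₂ = 0.471 × 695 = 327.3 → ξ₂ = 243.9 kmol/h.
Outlet amounts (n = n₀ + Σ ν·ξ):
  U: 695 − 1(83.4) − 1(243.9) = 367.7
  R: 0 + 1(83.4) = 83.4
  M: 0 + 1(243.9) = 243.9
  V: 0 + 2(243.9) = 487.9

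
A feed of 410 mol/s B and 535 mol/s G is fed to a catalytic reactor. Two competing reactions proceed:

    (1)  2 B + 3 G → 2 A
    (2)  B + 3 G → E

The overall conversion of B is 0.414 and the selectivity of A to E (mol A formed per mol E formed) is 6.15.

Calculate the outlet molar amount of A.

Conversion of B: B consumed = 0.414 × 410 = 169.7 mol/s = 2ξ₁ + 1ξ₂.
Selectivity: 2ξ₁ / (1ξ₂) = 6.15 → ξ₁ = 3.075 ξ₂.
Substitute: (2·3.075 + 1) ξ₂ = 169.7 → ξ₂ = 23.74 mol/s, ξ₁ = 73 mol/s.
Outlet amounts (n = n₀ + Σ ν·ξ):
  B: 410 − 2(73) − 1(23.74) = 240.3
  G: 535 − 3(73) − 3(23.74) = 244.8
  A: 0 + 2(73) = 146
  E: 0 + 1(23.74) = 23.74

146 mol/s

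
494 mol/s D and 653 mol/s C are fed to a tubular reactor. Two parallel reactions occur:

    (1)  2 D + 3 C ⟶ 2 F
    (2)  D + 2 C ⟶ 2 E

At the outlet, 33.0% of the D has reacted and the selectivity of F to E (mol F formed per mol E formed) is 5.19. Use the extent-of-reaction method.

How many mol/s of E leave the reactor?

28.7 mol/s

Conversion of D: D consumed = 0.33 × 494 = 163 mol/s = 2ξ₁ + 1ξ₂.
Selectivity: 2ξ₁ / (2ξ₂) = 5.19 → ξ₁ = 5.19 ξ₂.
Substitute: (2·5.19 + 1) ξ₂ = 163 → ξ₂ = 14.33 mol/s, ξ₁ = 74.35 mol/s.
Outlet amounts (n = n₀ + Σ ν·ξ):
  D: 494 − 2(74.35) − 1(14.33) = 331
  C: 653 − 3(74.35) − 2(14.33) = 401.3
  F: 0 + 2(74.35) = 148.7
  E: 0 + 2(14.33) = 28.65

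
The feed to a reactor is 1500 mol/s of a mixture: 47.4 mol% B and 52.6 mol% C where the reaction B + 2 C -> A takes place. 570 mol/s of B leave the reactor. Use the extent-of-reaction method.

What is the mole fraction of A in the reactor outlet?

For B: n = n₀ − 1ξ → 570 = 711 − 1ξ, giving ξ = 141 mol/s.
Outlet amounts (n = n₀ + ν ξ):
  B: 711 − 1(141) = 570
  C: 789 − 2(141) = 507
  A: 0 + 1(141) = 141
Total out = 1218 mol/s; y_A = 141 / 1218 = 0.1158.

0.116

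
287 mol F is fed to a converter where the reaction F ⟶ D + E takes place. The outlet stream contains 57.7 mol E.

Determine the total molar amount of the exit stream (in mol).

For E: n = n₀ + 1ξ → 57.7 = 0 + 1ξ, giving ξ = 57.7 mol.
Outlet amounts (n = n₀ + ν ξ):
  F: 287 − 1(57.7) = 229.3
  D: 0 + 1(57.7) = 57.7
  E: 0 + 1(57.7) = 57.7
Total out = 229.3 + 57.7 + 57.7 = 344.7 mol.

345 mol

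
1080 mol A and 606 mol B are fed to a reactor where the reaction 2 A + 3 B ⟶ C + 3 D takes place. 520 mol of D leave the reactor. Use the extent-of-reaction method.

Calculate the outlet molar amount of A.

For D: n = n₀ + 3ξ → 520 = 0 + 3ξ, giving ξ = 173.3 mol.
Outlet amounts (n = n₀ + ν ξ):
  A: 1080 − 2(173.3) = 733.3
  B: 606 − 3(173.3) = 86
  C: 0 + 1(173.3) = 173.3
  D: 0 + 3(173.3) = 520

733 mol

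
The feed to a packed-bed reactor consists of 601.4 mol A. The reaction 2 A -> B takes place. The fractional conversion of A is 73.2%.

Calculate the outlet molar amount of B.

A reacted = 0.732 × 601.4 = 440.2 mol; ν_A = −2, so ξ = 440.2/2 = 220.1 mol.
Outlet amounts (n = n₀ + ν ξ):
  A: 601.4 − 2(220.1) = 161.2
  B: 0 + 1(220.1) = 220.1

220 mol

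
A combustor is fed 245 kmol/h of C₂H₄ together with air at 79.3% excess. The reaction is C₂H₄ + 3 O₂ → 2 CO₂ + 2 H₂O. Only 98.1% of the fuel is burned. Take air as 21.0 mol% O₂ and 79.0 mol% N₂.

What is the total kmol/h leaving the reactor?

6520 kmol/h

Stoichiometric O₂ = 3 × 245 = 735 kmol/h; O₂ fed = 735 × 1.793 = 1318 kmol/h.
N₂ fed = 1318 × 79/21 = 4958 kmol/h.
Fuel reacted = 0.981 × 245 → ξ = 240.3 kmol/h.
Outlet (n = n₀ + ν ξ):
  C₂H₄: 245 − 1(240.3) = 4.655
  O₂: 1318 − 3(240.3) = 596.8
  N₂: 4958 (inert)
  CO₂: 0 + 2(240.3) = 480.7
  H₂O: 0 + 2(240.3) = 480.7
Total out = 4.655 + 596.8 + 4958 + 480.7 + 480.7 = 6520 kmol/h.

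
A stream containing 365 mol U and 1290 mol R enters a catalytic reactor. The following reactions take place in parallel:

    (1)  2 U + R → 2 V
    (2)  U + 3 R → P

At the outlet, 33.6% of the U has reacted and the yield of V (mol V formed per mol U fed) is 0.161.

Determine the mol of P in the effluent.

63.9 mol

Yield of V: 2ξ₁ / 365 = 0.161 → ξ₁ = 29.38 mol.
Conversion of U: 2ξ₁ + 1ξ₂ = 0.336 × 365 = 122.6 → ξ₂ = 63.88 mol.
Outlet amounts (n = n₀ + Σ ν·ξ):
  U: 365 − 2(29.38) − 1(63.88) = 242.4
  R: 1290 − 1(29.38) − 3(63.88) = 1069
  V: 0 + 2(29.38) = 58.77
  P: 0 + 1(63.88) = 63.88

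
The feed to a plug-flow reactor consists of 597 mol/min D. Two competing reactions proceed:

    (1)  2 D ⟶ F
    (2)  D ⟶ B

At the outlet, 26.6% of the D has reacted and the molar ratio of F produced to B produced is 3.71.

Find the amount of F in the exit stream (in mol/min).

70 mol/min

Conversion of D: D consumed = 0.266 × 597 = 158.8 mol/min = 2ξ₁ + 1ξ₂.
Selectivity: 1ξ₁ / (1ξ₂) = 3.71 → ξ₁ = 3.71 ξ₂.
Substitute: (2·3.71 + 1) ξ₂ = 158.8 → ξ₂ = 18.86 mol/min, ξ₁ = 69.97 mol/min.
Outlet amounts (n = n₀ + Σ ν·ξ):
  D: 597 − 2(69.97) − 1(18.86) = 438.2
  F: 0 + 1(69.97) = 69.97
  B: 0 + 1(18.86) = 18.86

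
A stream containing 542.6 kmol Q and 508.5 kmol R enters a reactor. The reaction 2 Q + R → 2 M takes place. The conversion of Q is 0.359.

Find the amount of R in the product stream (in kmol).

Q reacted = 0.359 × 542.6 = 194.8 kmol; ν_Q = −2, so ξ = 194.8/2 = 97.4 kmol.
Outlet amounts (n = n₀ + ν ξ):
  Q: 542.6 − 2(97.4) = 347.8
  R: 508.5 − 1(97.4) = 411.1
  M: 0 + 2(97.4) = 194.8

411 kmol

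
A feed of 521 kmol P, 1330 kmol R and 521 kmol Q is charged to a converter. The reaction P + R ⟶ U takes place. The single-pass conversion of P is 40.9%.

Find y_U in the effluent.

0.0987

P reacted = 0.409 × 521 = 213.1 kmol; ν_P = −1, so ξ = 213.1/1 = 213.1 kmol.
Outlet amounts (n = n₀ + ν ξ):
  P: 521 − 1(213.1) = 307.9
  R: 1330 − 1(213.1) = 1117
  U: 0 + 1(213.1) = 213.1
  Q: 521 (inert)
Total out = 2159 kmol; y_U = 213.1 / 2159 = 0.0987.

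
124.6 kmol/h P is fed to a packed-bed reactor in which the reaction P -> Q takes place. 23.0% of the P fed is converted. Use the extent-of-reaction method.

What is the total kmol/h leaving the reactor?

P reacted = 0.23 × 124.6 = 28.66 kmol/h; ν_P = −1, so ξ = 28.66/1 = 28.66 kmol/h.
Outlet amounts (n = n₀ + ν ξ):
  P: 124.6 − 1(28.66) = 95.94
  Q: 0 + 1(28.66) = 28.66
Total out = 95.94 + 28.66 = 124.6 kmol/h.

125 kmol/h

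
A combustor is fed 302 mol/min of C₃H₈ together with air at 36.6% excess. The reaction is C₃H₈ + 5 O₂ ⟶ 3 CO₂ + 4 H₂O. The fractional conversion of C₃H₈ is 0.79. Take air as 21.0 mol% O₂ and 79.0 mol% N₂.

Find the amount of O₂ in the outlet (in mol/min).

870 mol/min

Stoichiometric O₂ = 5 × 302 = 1510 mol/min; O₂ fed = 1510 × 1.366 = 2063 mol/min.
N₂ fed = 2063 × 79/21 = 7760 mol/min.
Fuel reacted = 0.79 × 302 → ξ = 238.6 mol/min.
Outlet (n = n₀ + ν ξ):
  C₃H₈: 302 − 1(238.6) = 63.42
  O₂: 2063 − 5(238.6) = 869.8
  N₂: 7760 (inert)
  CO₂: 0 + 3(238.6) = 715.7
  H₂O: 0 + 4(238.6) = 954.3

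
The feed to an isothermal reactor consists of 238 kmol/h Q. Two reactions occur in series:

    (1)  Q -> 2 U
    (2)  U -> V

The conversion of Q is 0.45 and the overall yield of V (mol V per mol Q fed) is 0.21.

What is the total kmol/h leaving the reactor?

345 kmol/h

Conversion of Q: Q consumed = 1ξ₁ = 0.45 × 238 → ξ₁ = 107.1 kmol/h.
Yield of V: 1ξ₂ / 238 = 0.21 → ξ₂ = 49.98 kmol/h.
Outlet amounts (n = n₀ + Σ ν·ξ):
  Q: 238 − 1(107.1) = 130.9
  U: 0 + 2(107.1) − 1(49.98) = 164.2
  V: 0 + 1(49.98) = 49.98
Total out = 130.9 + 164.2 + 49.98 = 345.1 kmol/h.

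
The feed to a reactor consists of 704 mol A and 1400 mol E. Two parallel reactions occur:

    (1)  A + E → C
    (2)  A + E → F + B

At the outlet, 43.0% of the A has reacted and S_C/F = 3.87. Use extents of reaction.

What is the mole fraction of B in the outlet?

0.0334

Conversion of A: A consumed = 0.43 × 704 = 302.7 mol = 1ξ₁ + 1ξ₂.
Selectivity: 1ξ₁ / (1ξ₂) = 3.87 → ξ₁ = 3.87 ξ₂.
Substitute: (1·3.87 + 1) ξ₂ = 302.7 → ξ₂ = 62.16 mol, ξ₁ = 240.6 mol.
Outlet amounts (n = n₀ + Σ ν·ξ):
  A: 704 − 1(240.6) − 1(62.16) = 401.3
  E: 1400 − 1(240.6) − 1(62.16) = 1097
  C: 0 + 1(240.6) = 240.6
  F: 0 + 1(62.16) = 62.16
  B: 0 + 1(62.16) = 62.16
Total out = 1863 mol; y_B = 62.16 / 1863 = 0.03336.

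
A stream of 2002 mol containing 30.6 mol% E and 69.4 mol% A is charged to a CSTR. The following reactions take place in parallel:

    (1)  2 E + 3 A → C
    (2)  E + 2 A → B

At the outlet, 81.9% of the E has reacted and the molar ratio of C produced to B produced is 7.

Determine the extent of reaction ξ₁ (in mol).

ξ₁ = 234 mol

Conversion of E: E consumed = 0.819 × 612.6 = 501.7 mol = 2ξ₁ + 1ξ₂.
Selectivity: 1ξ₁ / (1ξ₂) = 7 → ξ₁ = 7 ξ₂.
Substitute: (2·7 + 1) ξ₂ = 501.7 → ξ₂ = 33.45 mol, ξ₁ = 234.1 mol.
Outlet amounts (n = n₀ + Σ ν·ξ):
  E: 612.6 − 2(234.1) − 1(33.45) = 110.9
  A: 1389 − 3(234.1) − 2(33.45) = 620.1
  C: 0 + 1(234.1) = 234.1
  B: 0 + 1(33.45) = 33.45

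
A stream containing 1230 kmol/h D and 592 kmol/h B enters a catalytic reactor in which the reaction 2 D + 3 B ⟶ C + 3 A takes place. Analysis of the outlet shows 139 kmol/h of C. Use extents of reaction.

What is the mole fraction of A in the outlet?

For C: n = n₀ + 1ξ → 139 = 0 + 1ξ, giving ξ = 139 kmol/h.
Outlet amounts (n = n₀ + ν ξ):
  D: 1230 − 2(139) = 952
  B: 592 − 3(139) = 175
  C: 0 + 1(139) = 139
  A: 0 + 3(139) = 417
Total out = 1683 kmol/h; y_A = 417 / 1683 = 0.2478.

0.248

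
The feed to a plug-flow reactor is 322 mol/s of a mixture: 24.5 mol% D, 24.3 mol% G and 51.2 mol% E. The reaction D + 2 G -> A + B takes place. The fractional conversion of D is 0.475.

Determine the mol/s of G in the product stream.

3.3 mol/s

D reacted = 0.475 × 78.89 = 37.47 mol/s; ν_D = −1, so ξ = 37.47/1 = 37.47 mol/s.
Outlet amounts (n = n₀ + ν ξ):
  D: 78.89 − 1(37.47) = 41.42
  G: 78.25 − 2(37.47) = 3.301
  A: 0 + 1(37.47) = 37.47
  B: 0 + 1(37.47) = 37.47
  E: 164.9 (inert)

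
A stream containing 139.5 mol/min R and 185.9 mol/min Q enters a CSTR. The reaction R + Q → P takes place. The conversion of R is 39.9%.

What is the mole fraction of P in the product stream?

R reacted = 0.399 × 139.5 = 55.66 mol/min; ν_R = −1, so ξ = 55.66/1 = 55.66 mol/min.
Outlet amounts (n = n₀ + ν ξ):
  R: 139.5 − 1(55.66) = 83.84
  Q: 185.9 − 1(55.66) = 130.2
  P: 0 + 1(55.66) = 55.66
Total out = 269.7 mol/min; y_P = 55.66 / 269.7 = 0.2063.

0.206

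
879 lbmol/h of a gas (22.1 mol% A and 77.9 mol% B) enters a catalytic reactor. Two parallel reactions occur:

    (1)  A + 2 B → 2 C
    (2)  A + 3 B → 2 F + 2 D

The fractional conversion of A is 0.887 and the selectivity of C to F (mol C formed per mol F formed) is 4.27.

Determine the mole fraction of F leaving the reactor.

Conversion of A: A consumed = 0.887 × 194.3 = 172.3 lbmol/h = 1ξ₁ + 1ξ₂.
Selectivity: 2ξ₁ / (2ξ₂) = 4.27 → ξ₁ = 4.27 ξ₂.
Substitute: (1·4.27 + 1) ξ₂ = 172.3 → ξ₂ = 32.7 lbmol/h, ξ₁ = 139.6 lbmol/h.
Outlet amounts (n = n₀ + Σ ν·ξ):
  A: 194.3 − 1(139.6) − 1(32.7) = 21.95
  B: 684.7 − 2(139.6) − 3(32.7) = 307.4
  C: 0 + 2(139.6) = 279.2
  F: 0 + 2(32.7) = 65.39
  D: 0 + 2(32.7) = 65.39
Total out = 739.4 lbmol/h; y_F = 65.39 / 739.4 = 0.08844.

0.0884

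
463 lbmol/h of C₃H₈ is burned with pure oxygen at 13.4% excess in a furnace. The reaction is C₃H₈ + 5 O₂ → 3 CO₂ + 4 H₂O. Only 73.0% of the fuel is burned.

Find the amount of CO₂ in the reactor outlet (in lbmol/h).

1010 lbmol/h

Stoichiometric O₂ = 5 × 463 = 2315 lbmol/h; O₂ fed = 2315 × 1.134 = 2625 lbmol/h.
Fuel reacted = 0.73 × 463 → ξ = 338 lbmol/h.
Outlet (n = n₀ + ν ξ):
  C₃H₈: 463 − 1(338) = 125
  O₂: 2625 − 5(338) = 935.3
  CO₂: 0 + 3(338) = 1014
  H₂O: 0 + 4(338) = 1352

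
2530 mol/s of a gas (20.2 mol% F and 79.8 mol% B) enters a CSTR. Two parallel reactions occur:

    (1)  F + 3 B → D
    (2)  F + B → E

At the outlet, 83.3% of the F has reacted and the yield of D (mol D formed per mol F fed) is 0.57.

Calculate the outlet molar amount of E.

Yield of D: 1ξ₁ / 511.1 = 0.57 → ξ₁ = 291.3 mol/s.
Conversion of F: 1ξ₁ + 1ξ₂ = 0.833 × 511.1 = 425.7 → ξ₂ = 134.4 mol/s.
Outlet amounts (n = n₀ + Σ ν·ξ):
  F: 511.1 − 1(291.3) − 1(134.4) = 85.35
  B: 2019 − 3(291.3) − 1(134.4) = 1011
  D: 0 + 1(291.3) = 291.3
  E: 0 + 1(134.4) = 134.4

134 mol/s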